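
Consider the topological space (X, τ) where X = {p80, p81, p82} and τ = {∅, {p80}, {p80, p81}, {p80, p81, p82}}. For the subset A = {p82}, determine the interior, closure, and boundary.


int(A) = ∅, cl(A) = {p82}, ∂A = {p82}.

Closed sets in (X, τ) are complements of opens:
  closed(X, τ) = {∅, {p82}, {p81, p82}, {p80, p81, p82}}.
int(A) = ⋃ {U ∈ τ : U ⊆ A}. Opens contained in A: ∅.
Taking the union of these: int(A) = ∅.
cl(A) = ⋂ {C closed : A ⊆ C}. Closed sets containing A: {p82}, {p81, p82}, {p80, p81, p82}.
Intersecting these: cl(A) = {p82}.
∂A = cl(A) ∖ int(A) = {p82} ∖ ∅ = {p82}.


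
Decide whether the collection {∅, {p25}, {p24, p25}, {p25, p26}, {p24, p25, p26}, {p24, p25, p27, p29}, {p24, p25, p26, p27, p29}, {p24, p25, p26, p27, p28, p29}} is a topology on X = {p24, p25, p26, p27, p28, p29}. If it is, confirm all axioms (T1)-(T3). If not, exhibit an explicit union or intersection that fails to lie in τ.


τ IS a topology on X.

Axiom (T1): ∅ ∈ τ? Yes; X ∈ τ? Yes.
Axiom (T2/T3): check pairwise unions and intersections of members of τ.
All pairwise intersections and unions checked — each lies in τ. Therefore τ satisfies (T1), (T2), (T3): it IS a topology on X.


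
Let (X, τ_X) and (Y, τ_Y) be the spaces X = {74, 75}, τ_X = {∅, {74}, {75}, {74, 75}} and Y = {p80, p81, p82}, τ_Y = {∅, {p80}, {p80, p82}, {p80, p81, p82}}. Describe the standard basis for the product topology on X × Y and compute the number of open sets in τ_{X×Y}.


Basis B = {∅ × ∅, {74} × {p80}, {75} × {p80}, {74} × {p80, p82}, {74, 75} × {p80}, {75} × {p80, p82}, {74} × {p80, p81, p82}, {75} × {p80, p81, p82}, {74, 75} × {p80, p82}, {74, 75} × {p80, p81, p82}}; |τ_{X×Y}| = 16.

Enumerate products U × V with U ∈ τ_X, V ∈ τ_Y (deduplicated):
  ∅ × ∅ = {} (∅)
  {74} × {p80} = {(74,p80)}
  {75} × {p80} = {(75,p80)}
  {74} × {p80, p82} = {(74,p80), (74,p82)}
  {74, 75} × {p80} = {(74,p80), (75,p80)}
  {75} × {p80, p82} = {(75,p80), (75,p82)}
  {74} × {p80, p81, p82} = {(74,p80), (74,p81), (74,p82)}
  {75} × {p80, p81, p82} = {(75,p80), (75,p81), (75,p82)}
  {74, 75} × {p80, p82} = {(74,p80), (74,p82), (75,p80), (75,p82)}
  {74, 75} × {p80, p81, p82} = {(74,p80), (74,p81), (74,p82), (75,p80), (75,p81), (75,p82)}
These 10 distinct sets form the basis B.
Close under arbitrary unions to get τ_{X×Y}; counting gives |τ_{X×Y}| = 16.


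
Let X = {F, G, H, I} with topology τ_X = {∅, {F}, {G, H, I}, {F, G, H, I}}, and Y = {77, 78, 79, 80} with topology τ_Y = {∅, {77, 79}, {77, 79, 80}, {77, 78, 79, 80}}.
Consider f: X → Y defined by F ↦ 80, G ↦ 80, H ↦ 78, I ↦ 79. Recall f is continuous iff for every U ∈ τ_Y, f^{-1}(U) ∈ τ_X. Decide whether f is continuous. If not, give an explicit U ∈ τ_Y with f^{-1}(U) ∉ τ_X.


f is NOT continuous.

Compute f^{-1}(U) for each U ∈ τ_Y:
  U = ∅: f^{-1}(U) = ∅ ∈ τ_X ✓.
  U = {77, 79}: f^{-1}(U) = {I} ∉ τ_X ✗.
  U = {77, 79, 80}: f^{-1}(U) = {F, G, I} ∉ τ_X ✗.
  U = {77, 78, 79, 80}: f^{-1}(U) = {F, G, H, I} ∈ τ_X ✓.
Found U = {77, 79} with f^{-1}(U) = {I} not in τ_X. Therefore f is NOT continuous.


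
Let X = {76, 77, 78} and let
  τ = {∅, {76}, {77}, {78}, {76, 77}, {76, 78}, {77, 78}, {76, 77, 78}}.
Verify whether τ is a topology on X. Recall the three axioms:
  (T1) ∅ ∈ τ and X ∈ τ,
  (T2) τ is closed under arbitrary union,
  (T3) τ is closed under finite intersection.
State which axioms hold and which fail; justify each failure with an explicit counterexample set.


τ IS a topology on X.

Axiom (T1): ∅ ∈ τ? Yes; X ∈ τ? Yes.
Axiom (T2/T3): check pairwise unions and intersections of members of τ.
All pairwise intersections and unions checked — each lies in τ. Therefore τ satisfies (T1), (T2), (T3): it IS a topology on X.


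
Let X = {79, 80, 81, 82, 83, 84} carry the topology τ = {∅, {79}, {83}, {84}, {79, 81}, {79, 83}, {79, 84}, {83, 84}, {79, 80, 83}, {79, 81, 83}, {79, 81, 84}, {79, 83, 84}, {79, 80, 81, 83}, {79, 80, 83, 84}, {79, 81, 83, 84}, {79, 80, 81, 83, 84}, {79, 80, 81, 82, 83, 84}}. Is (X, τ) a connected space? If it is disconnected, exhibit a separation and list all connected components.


(X, τ) is connected.

Find clopen sets (U ∈ τ with X ∖ U ∈ τ):
  U = ∅, X ∖ U = {79, 80, 81, 82, 83, 84} — both open, so U is clopen.
  U = {79, 80, 81, 82, 83, 84}, X ∖ U = ∅ — both open, so U is clopen.
Only trivial clopens (∅ and X) exist, so (X, τ) is connected.
Compute connected components by grouping points that agree on all clopens:
  component: {79, 80, 81, 82, 83, 84}


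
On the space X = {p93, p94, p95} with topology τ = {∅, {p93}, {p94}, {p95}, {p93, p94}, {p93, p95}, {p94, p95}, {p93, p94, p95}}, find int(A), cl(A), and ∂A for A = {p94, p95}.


int(A) = {p94, p95}, cl(A) = {p94, p95}, ∂A = ∅.

Closed sets in (X, τ) are complements of opens:
  closed(X, τ) = {∅, {p93}, {p94}, {p95}, {p93, p94}, {p93, p95}, {p94, p95}, {p93, p94, p95}}.
int(A) = ⋃ {U ∈ τ : U ⊆ A}. Opens contained in A: ∅, {p94}, {p95}, {p94, p95}.
Taking the union of these: int(A) = {p94, p95}.
cl(A) = ⋂ {C closed : A ⊆ C}. Closed sets containing A: {p94, p95}, {p93, p94, p95}.
Intersecting these: cl(A) = {p94, p95}.
∂A = cl(A) ∖ int(A) = {p94, p95} ∖ {p94, p95} = ∅.


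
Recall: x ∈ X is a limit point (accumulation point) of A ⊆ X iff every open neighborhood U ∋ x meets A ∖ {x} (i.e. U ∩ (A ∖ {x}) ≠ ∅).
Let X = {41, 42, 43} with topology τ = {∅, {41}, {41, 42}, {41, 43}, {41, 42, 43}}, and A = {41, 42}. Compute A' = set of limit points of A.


A' = {42, 43}

For each x ∈ X, list the open sets U ∈ τ with x ∈ U, then check whether U ∩ (A ∖ {x}) ≠ ∅ for every such U.
  x = 41: open {41} ∋ x has {41} ∩ (A ∖ {41}) = ∅, so x is NOT a limit point.
  x = 42: opens ∋ x are {41, 42}, {41, 42, 43}; each meets A ∖ {42}, so x IS a limit point.
  x = 43: opens ∋ x are {41, 43}, {41, 42, 43}; each meets A ∖ {43}, so x IS a limit point.
Collecting: A' = {42, 43}.


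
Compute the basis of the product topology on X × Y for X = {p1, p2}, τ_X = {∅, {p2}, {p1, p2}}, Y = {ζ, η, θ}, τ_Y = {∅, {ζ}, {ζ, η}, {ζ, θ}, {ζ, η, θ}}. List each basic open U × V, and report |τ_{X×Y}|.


Basis B = {∅ × ∅, {p2} × {ζ}, {p1, p2} × {ζ}, {p2} × {ζ, η}, {p2} × {ζ, θ}, {p2} × {ζ, η, θ}, {p1, p2} × {ζ, η}, {p1, p2} × {ζ, θ}, {p1, p2} × {ζ, η, θ}}; |τ_{X×Y}| = 14.

Enumerate products U × V with U ∈ τ_X, V ∈ τ_Y (deduplicated):
  ∅ × ∅ = {} (∅)
  {p2} × {ζ} = {(p2,ζ)}
  {p1, p2} × {ζ} = {(p1,ζ), (p2,ζ)}
  {p2} × {ζ, η} = {(p2,ζ), (p2,η)}
  {p2} × {ζ, θ} = {(p2,ζ), (p2,θ)}
  {p2} × {ζ, η, θ} = {(p2,ζ), (p2,η), (p2,θ)}
  {p1, p2} × {ζ, η} = {(p1,ζ), (p1,η), (p2,ζ), (p2,η)}
  {p1, p2} × {ζ, θ} = {(p1,ζ), (p1,θ), (p2,ζ), (p2,θ)}
  {p1, p2} × {ζ, η, θ} = {(p1,ζ), (p1,η), (p1,θ), (p2,ζ), (p2,η), (p2,θ)}
These 9 distinct sets form the basis B.
Close under arbitrary unions to get τ_{X×Y}; counting gives |τ_{X×Y}| = 14.


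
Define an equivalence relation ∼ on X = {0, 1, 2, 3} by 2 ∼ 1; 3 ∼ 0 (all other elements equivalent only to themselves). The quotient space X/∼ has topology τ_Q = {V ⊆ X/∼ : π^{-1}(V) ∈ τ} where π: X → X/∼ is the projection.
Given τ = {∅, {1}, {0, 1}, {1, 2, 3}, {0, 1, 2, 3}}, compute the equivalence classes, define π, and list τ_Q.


X/∼ = {[0=3], [1=2]}; |τ_Q| = 2.

Equivalence classes: [0=3], [1=2].
Quotient map π: X → X/∼ sends 0 ↦ [0=3], 1 ↦ [1=2], 2 ↦ [1=2], 3 ↦ [0=3].
For each subset V ⊆ X/∼, compute π^{-1}(V) ⊆ X and check whether π^{-1}(V) ∈ τ. V is open in τ_Q iff π^{-1}(V) ∈ τ.
  V = {}: π^{-1}(V) = ∅ ∈ τ ✓.
  V = {[0=3]}: π^{-1}(V) = {0, 3} ∉ τ ✗.
  V = {[1=2]}: π^{-1}(V) = {1, 2} ∉ τ ✗.
  V = {[0=3], [1=2]}: π^{-1}(V) = {0, 1, 2, 3} ∈ τ ✓.
Open sets in the quotient: τ_Q = {{}, {[0=3], [1=2]}} (2 elements).


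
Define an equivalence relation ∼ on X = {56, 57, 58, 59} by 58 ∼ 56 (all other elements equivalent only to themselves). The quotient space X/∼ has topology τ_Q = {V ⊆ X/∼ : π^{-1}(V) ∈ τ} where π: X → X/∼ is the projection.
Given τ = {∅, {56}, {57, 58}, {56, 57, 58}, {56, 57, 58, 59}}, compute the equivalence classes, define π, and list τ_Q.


X/∼ = {[56=58], [57], [59]}; |τ_Q| = 3.

Equivalence classes: [56=58], [57], [59].
Quotient map π: X → X/∼ sends 56 ↦ [56=58], 57 ↦ [57], 58 ↦ [56=58], 59 ↦ [59].
For each subset V ⊆ X/∼, compute π^{-1}(V) ⊆ X and check whether π^{-1}(V) ∈ τ. V is open in τ_Q iff π^{-1}(V) ∈ τ.
  V = {}: π^{-1}(V) = ∅ ∈ τ ✓.
  V = {[56=58]}: π^{-1}(V) = {56, 58} ∉ τ ✗.
  V = {[57]}: π^{-1}(V) = {57} ∉ τ ✗.
  V = {[56=58], [57]}: π^{-1}(V) = {56, 57, 58} ∈ τ ✓.
  V = {[59]}: π^{-1}(V) = {59} ∉ τ ✗.
  V = {[56=58], [59]}: π^{-1}(V) = {56, 58, 59} ∉ τ ✗.
  V = {[57], [59]}: π^{-1}(V) = {57, 59} ∉ τ ✗.
  V = {[56=58], [57], [59]}: π^{-1}(V) = {56, 57, 58, 59} ∈ τ ✓.
Open sets in the quotient: τ_Q = {{}, {[56=58], [57]}, {[56=58], [57], [59]}} (3 elements).


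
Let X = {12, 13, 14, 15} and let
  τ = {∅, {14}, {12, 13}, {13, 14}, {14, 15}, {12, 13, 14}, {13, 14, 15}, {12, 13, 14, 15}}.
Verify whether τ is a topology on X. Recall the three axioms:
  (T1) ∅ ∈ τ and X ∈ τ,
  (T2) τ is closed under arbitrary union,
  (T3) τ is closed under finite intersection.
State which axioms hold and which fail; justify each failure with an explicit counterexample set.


τ is NOT a topology on X.

Axiom (T1): ∅ ∈ τ? Yes; X ∈ τ? Yes.
Axiom (T2/T3): check pairwise unions and intersections of members of τ.
Counterexample for (T3): {12, 13} ∩ {13, 14} = {13} ∉ τ. Therefore τ is NOT a topology.


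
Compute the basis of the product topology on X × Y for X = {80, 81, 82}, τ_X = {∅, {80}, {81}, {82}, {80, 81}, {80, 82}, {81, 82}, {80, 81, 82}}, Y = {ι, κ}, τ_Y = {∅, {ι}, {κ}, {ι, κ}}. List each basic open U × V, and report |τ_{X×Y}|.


Basis B = {∅ × ∅, {80} × {ι}, {80} × {κ}, {81} × {ι}, {81} × {κ}, {82} × {ι}, {82} × {κ}, {80} × {ι, κ}, {80, 81} × {ι}, {80, 82} × {ι}, {80, 81} × {κ}, {80, 82} × {κ}, {81} × {ι, κ}, {81, 82} × {ι}, {81, 82} × {κ}, {82} × {ι, κ}, {80, 81, 82} × {ι}, {80, 81, 82} × {κ}, {80, 81} × {ι, κ}, {80, 82} × {ι, κ}, {81, 82} × {ι, κ}, {80, 81, 82} × {ι, κ}}; |τ_{X×Y}| = 64.

Enumerate products U × V with U ∈ τ_X, V ∈ τ_Y (deduplicated):
  ∅ × ∅ = {} (∅)
  {80} × {ι} = {(80,ι)}
  {80} × {κ} = {(80,κ)}
  {81} × {ι} = {(81,ι)}
  {81} × {κ} = {(81,κ)}
  {82} × {ι} = {(82,ι)}
  {82} × {κ} = {(82,κ)}
  {80} × {ι, κ} = {(80,ι), (80,κ)}
  {80, 81} × {ι} = {(80,ι), (81,ι)}
  {80, 82} × {ι} = {(80,ι), (82,ι)}
  {80, 81} × {κ} = {(80,κ), (81,κ)}
  {80, 82} × {κ} = {(80,κ), (82,κ)}
  {81} × {ι, κ} = {(81,ι), (81,κ)}
  {81, 82} × {ι} = {(81,ι), (82,ι)}
  {81, 82} × {κ} = {(81,κ), (82,κ)}
  {82} × {ι, κ} = {(82,ι), (82,κ)}
  {80, 81, 82} × {ι} = {(80,ι), (81,ι), (82,ι)}
  {80, 81, 82} × {κ} = {(80,κ), (81,κ), (82,κ)}
  {80, 81} × {ι, κ} = {(80,ι), (80,κ), (81,ι), (81,κ)}
  {80, 82} × {ι, κ} = {(80,ι), (80,κ), (82,ι), (82,κ)}
  {81, 82} × {ι, κ} = {(81,ι), (81,κ), (82,ι), (82,κ)}
  {80, 81, 82} × {ι, κ} = {(80,ι), (80,κ), (81,ι), (81,κ), (82,ι), (82,κ)}
These 22 distinct sets form the basis B.
Close under arbitrary unions to get τ_{X×Y}; counting gives |τ_{X×Y}| = 64.


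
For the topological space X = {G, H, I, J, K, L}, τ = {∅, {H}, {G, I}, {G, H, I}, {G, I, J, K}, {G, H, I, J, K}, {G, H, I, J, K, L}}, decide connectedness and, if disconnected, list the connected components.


(X, τ) is connected.

Find clopen sets (U ∈ τ with X ∖ U ∈ τ):
  U = ∅, X ∖ U = {G, H, I, J, K, L} — both open, so U is clopen.
  U = {G, H, I, J, K, L}, X ∖ U = ∅ — both open, so U is clopen.
Only trivial clopens (∅ and X) exist, so (X, τ) is connected.
Compute connected components by grouping points that agree on all clopens:
  component: {G, H, I, J, K, L}


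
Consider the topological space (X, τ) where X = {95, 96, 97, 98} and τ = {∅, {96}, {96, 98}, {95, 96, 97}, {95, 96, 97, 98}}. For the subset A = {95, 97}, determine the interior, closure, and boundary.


int(A) = ∅, cl(A) = {95, 97}, ∂A = {95, 97}.

Closed sets in (X, τ) are complements of opens:
  closed(X, τ) = {∅, {98}, {95, 97}, {95, 97, 98}, {95, 96, 97, 98}}.
int(A) = ⋃ {U ∈ τ : U ⊆ A}. Opens contained in A: ∅.
Taking the union of these: int(A) = ∅.
cl(A) = ⋂ {C closed : A ⊆ C}. Closed sets containing A: {95, 97}, {95, 97, 98}, {95, 96, 97, 98}.
Intersecting these: cl(A) = {95, 97}.
∂A = cl(A) ∖ int(A) = {95, 97} ∖ ∅ = {95, 97}.


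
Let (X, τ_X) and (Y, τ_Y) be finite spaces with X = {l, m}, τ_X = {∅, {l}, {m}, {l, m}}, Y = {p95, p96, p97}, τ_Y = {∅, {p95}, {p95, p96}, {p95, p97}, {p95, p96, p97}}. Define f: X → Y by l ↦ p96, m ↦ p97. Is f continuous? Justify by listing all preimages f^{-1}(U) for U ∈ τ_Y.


f IS continuous.

Compute f^{-1}(U) for each U ∈ τ_Y:
  U = ∅: f^{-1}(U) = ∅ ∈ τ_X ✓.
  U = {p95}: f^{-1}(U) = ∅ ∈ τ_X ✓.
  U = {p95, p96}: f^{-1}(U) = {l} ∈ τ_X ✓.
  U = {p95, p97}: f^{-1}(U) = {m} ∈ τ_X ✓.
  U = {p95, p96, p97}: f^{-1}(U) = {l, m} ∈ τ_X ✓.
Every preimage lies in τ_X, so f IS continuous.


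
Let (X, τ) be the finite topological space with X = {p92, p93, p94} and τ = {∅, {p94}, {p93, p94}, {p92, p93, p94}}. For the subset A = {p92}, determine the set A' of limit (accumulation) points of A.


A' = ∅

For each x ∈ X, list the open sets U ∈ τ with x ∈ U, then check whether U ∩ (A ∖ {x}) ≠ ∅ for every such U.
  x = p92: open {p92, p93, p94} ∋ x has {p92, p93, p94} ∩ (A ∖ {p92}) = ∅, so x is NOT a limit point.
  x = p93: open {p93, p94} ∋ x has {p93, p94} ∩ (A ∖ {p93}) = ∅, so x is NOT a limit point.
  x = p94: open {p94} ∋ x has {p94} ∩ (A ∖ {p94}) = ∅, so x is NOT a limit point.
Collecting: A' = ∅.


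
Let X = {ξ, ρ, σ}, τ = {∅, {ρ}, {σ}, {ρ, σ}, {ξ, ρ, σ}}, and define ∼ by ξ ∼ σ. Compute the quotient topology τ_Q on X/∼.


X/∼ = {[ξ=σ], [ρ]}; |τ_Q| = 3.

Equivalence classes: [ξ=σ], [ρ].
Quotient map π: X → X/∼ sends ξ ↦ [ξ=σ], ρ ↦ [ρ], σ ↦ [ξ=σ].
For each subset V ⊆ X/∼, compute π^{-1}(V) ⊆ X and check whether π^{-1}(V) ∈ τ. V is open in τ_Q iff π^{-1}(V) ∈ τ.
  V = {}: π^{-1}(V) = ∅ ∈ τ ✓.
  V = {[ξ=σ]}: π^{-1}(V) = {ξ, σ} ∉ τ ✗.
  V = {[ρ]}: π^{-1}(V) = {ρ} ∈ τ ✓.
  V = {[ξ=σ], [ρ]}: π^{-1}(V) = {ξ, ρ, σ} ∈ τ ✓.
Open sets in the quotient: τ_Q = {{}, {[ρ]}, {[ξ=σ], [ρ]}} (3 elements).


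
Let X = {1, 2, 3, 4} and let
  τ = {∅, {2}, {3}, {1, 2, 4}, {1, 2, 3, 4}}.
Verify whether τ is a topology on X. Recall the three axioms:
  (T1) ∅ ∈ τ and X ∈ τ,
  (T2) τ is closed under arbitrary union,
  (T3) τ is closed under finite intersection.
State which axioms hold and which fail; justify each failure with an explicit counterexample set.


τ is NOT a topology on X.

Axiom (T1): ∅ ∈ τ? Yes; X ∈ τ? Yes.
Axiom (T2/T3): check pairwise unions and intersections of members of τ.
Counterexample for (T2): {2} ∪ {3} = {2, 3} ∉ τ. Therefore τ is NOT a topology.


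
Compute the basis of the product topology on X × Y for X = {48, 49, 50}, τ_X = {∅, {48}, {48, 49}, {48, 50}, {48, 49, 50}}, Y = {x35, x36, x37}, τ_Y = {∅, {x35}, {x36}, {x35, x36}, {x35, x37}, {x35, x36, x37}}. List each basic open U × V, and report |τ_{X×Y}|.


Basis B = {∅ × ∅, {48} × {x35}, {48} × {x36}, {48} × {x35, x36}, {48} × {x35, x37}, {48, 49} × {x35}, {48, 50} × {x35}, {48, 49} × {x36}, {48, 50} × {x36}, {48} × {x35, x36, x37}, {48, 49, 50} × {x35}, {48, 49, 50} × {x36}, {48, 49} × {x35, x36}, {48, 50} × {x35, x36}, {48, 49} × {x35, x37}, {48, 50} × {x35, x37}, {48, 49} × {x35, x36, x37}, {48, 50} × {x35, x36, x37}, {48, 49, 50} × {x35, x36}, {48, 49, 50} × {x35, x37}, {48, 49, 50} × {x35, x36, x37}}; |τ_{X×Y}| = 70.

Enumerate products U × V with U ∈ τ_X, V ∈ τ_Y (deduplicated):
  ∅ × ∅ = {} (∅)
  {48} × {x35} = {(48,x35)}
  {48} × {x36} = {(48,x36)}
  {48} × {x35, x36} = {(48,x35), (48,x36)}
  {48} × {x35, x37} = {(48,x35), (48,x37)}
  {48, 49} × {x35} = {(48,x35), (49,x35)}
  {48, 50} × {x35} = {(48,x35), (50,x35)}
  {48, 49} × {x36} = {(48,x36), (49,x36)}
  {48, 50} × {x36} = {(48,x36), (50,x36)}
  {48} × {x35, x36, x37} = {(48,x35), (48,x36), (48,x37)}
  {48, 49, 50} × {x35} = {(48,x35), (49,x35), (50,x35)}
  {48, 49, 50} × {x36} = {(48,x36), (49,x36), (50,x36)}
  {48, 49} × {x35, x36} = {(48,x35), (48,x36), (49,x35), (49,x36)}
  {48, 50} × {x35, x36} = {(48,x35), (48,x36), (50,x35), (50,x36)}
  {48, 49} × {x35, x37} = {(48,x35), (48,x37), (49,x35), (49,x37)}
  {48, 50} × {x35, x37} = {(48,x35), (48,x37), (50,x35), (50,x37)}
  {48, 49} × {x35, x36, x37} = {(48,x35), (48,x36), (48,x37), (49,x35), (49,x36), (49,x37)}
  {48, 50} × {x35, x36, x37} = {(48,x35), (48,x36), (48,x37), (50,x35), (50,x36), (50,x37)}
  {48, 49, 50} × {x35, x36} = {(48,x35), (48,x36), (49,x35), (49,x36), (50,x35), (50,x36)}
  {48, 49, 50} × {x35, x37} = {(48,x35), (48,x37), (49,x35), (49,x37), (50,x35), (50,x37)}
  {48, 49, 50} × {x35, x36, x37} = {(48,x35), (48,x36), (48,x37), (49,x35), (49,x36), (49,x37), (50,x35), (50,x36), (50,x37)}
These 21 distinct sets form the basis B.
Close under arbitrary unions to get τ_{X×Y}; counting gives |τ_{X×Y}| = 70.


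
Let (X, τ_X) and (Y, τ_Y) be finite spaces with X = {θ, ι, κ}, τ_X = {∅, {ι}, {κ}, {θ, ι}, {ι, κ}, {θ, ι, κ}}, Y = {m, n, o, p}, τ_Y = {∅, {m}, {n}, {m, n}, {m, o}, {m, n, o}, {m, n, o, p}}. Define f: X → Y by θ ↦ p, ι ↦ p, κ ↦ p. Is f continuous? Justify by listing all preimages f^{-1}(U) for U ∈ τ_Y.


f IS continuous.

Compute f^{-1}(U) for each U ∈ τ_Y:
  U = ∅: f^{-1}(U) = ∅ ∈ τ_X ✓.
  U = {m}: f^{-1}(U) = ∅ ∈ τ_X ✓.
  U = {n}: f^{-1}(U) = ∅ ∈ τ_X ✓.
  U = {m, n}: f^{-1}(U) = ∅ ∈ τ_X ✓.
  U = {m, o}: f^{-1}(U) = ∅ ∈ τ_X ✓.
  U = {m, n, o}: f^{-1}(U) = ∅ ∈ τ_X ✓.
  U = {m, n, o, p}: f^{-1}(U) = {θ, ι, κ} ∈ τ_X ✓.
Every preimage lies in τ_X, so f IS continuous.


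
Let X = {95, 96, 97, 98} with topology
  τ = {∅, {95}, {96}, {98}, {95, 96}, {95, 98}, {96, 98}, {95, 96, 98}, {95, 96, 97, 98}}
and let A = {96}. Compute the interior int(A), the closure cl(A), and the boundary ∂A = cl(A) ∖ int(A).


int(A) = {96}, cl(A) = {96, 97}, ∂A = {97}.

Closed sets in (X, τ) are complements of opens:
  closed(X, τ) = {∅, {97}, {95, 97}, {96, 97}, {97, 98}, {95, 96, 97}, {95, 97, 98}, {96, 97, 98}, {95, 96, 97, 98}}.
int(A) = ⋃ {U ∈ τ : U ⊆ A}. Opens contained in A: ∅, {96}.
Taking the union of these: int(A) = {96}.
cl(A) = ⋂ {C closed : A ⊆ C}. Closed sets containing A: {96, 97}, {95, 96, 97}, {96, 97, 98}, {95, 96, 97, 98}.
Intersecting these: cl(A) = {96, 97}.
∂A = cl(A) ∖ int(A) = {96, 97} ∖ {96} = {97}.


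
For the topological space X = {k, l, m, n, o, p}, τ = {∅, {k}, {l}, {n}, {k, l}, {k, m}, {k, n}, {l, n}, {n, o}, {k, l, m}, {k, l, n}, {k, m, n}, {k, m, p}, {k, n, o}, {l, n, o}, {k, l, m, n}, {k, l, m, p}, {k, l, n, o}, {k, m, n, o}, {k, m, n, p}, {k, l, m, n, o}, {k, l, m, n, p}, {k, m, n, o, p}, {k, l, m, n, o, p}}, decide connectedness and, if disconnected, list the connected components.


(X, τ) is disconnected; components = [{l}, {n, o}, {k, m, p}].

Find clopen sets (U ∈ τ with X ∖ U ∈ τ):
  U = ∅, X ∖ U = {k, l, m, n, o, p} — both open, so U is clopen.
  U = {l}, X ∖ U = {k, m, n, o, p} — both open, so U is clopen.
  U = {n, o}, X ∖ U = {k, l, m, p} — both open, so U is clopen.
  U = {k, m, p}, X ∖ U = {l, n, o} — both open, so U is clopen.
  U = {l, n, o}, X ∖ U = {k, m, p} — both open, so U is clopen.
  U = {k, l, m, p}, X ∖ U = {n, o} — both open, so U is clopen.
  U = {k, m, n, o, p}, X ∖ U = {l} — both open, so U is clopen.
  U = {k, l, m, n, o, p}, X ∖ U = ∅ — both open, so U is clopen.
Nontrivial clopen(s) exist: e.g. {l}. So (X, τ) is disconnected.
Compute connected components by grouping points that agree on all clopens:
  component: {l}
  component: {n, o}
  component: {k, m, p}


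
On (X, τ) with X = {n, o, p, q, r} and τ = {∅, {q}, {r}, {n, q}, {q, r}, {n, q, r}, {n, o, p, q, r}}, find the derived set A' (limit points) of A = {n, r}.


A' = {o, p}

For each x ∈ X, list the open sets U ∈ τ with x ∈ U, then check whether U ∩ (A ∖ {x}) ≠ ∅ for every such U.
  x = n: open {n, q} ∋ x has {n, q} ∩ (A ∖ {n}) = ∅, so x is NOT a limit point.
  x = o: opens ∋ x are {n, o, p, q, r}; each meets A ∖ {o}, so x IS a limit point.
  x = p: opens ∋ x are {n, o, p, q, r}; each meets A ∖ {p}, so x IS a limit point.
  x = q: open {q} ∋ x has {q} ∩ (A ∖ {q}) = ∅, so x is NOT a limit point.
  x = r: open {r} ∋ x has {r} ∩ (A ∖ {r}) = ∅, so x is NOT a limit point.
Collecting: A' = {o, p}.


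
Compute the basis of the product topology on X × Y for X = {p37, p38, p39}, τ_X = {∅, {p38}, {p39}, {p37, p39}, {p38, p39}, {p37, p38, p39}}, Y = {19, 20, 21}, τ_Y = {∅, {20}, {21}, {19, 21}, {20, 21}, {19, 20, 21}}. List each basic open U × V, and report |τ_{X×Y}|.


Basis B = {∅ × ∅, {p38} × {20}, {p38} × {21}, {p39} × {20}, {p39} × {21}, {p37, p39} × {20}, {p37, p39} × {21}, {p38} × {19, 21}, {p38} × {20, 21}, {p38, p39} × {20}, {p38, p39} × {21}, {p39} × {19, 21}, {p39} × {20, 21}, {p37, p38, p39} × {20}, {p37, p38, p39} × {21}, {p38} × {19, 20, 21}, {p39} × {19, 20, 21}, {p37, p39} × {19, 21}, {p37, p39} × {20, 21}, {p38, p39} × {19, 21}, {p38, p39} × {20, 21}, {p37, p39} × {19, 20, 21}, {p37, p38, p39} × {19, 21}, {p37, p38, p39} × {20, 21}, {p38, p39} × {19, 20, 21}, {p37, p38, p39} × {19, 20, 21}}; |τ_{X×Y}| = 108.

Enumerate products U × V with U ∈ τ_X, V ∈ τ_Y (deduplicated):
  ∅ × ∅ = {} (∅)
  {p38} × {20} = {(p38,20)}
  {p38} × {21} = {(p38,21)}
  {p39} × {20} = {(p39,20)}
  {p39} × {21} = {(p39,21)}
  {p37, p39} × {20} = {(p37,20), (p39,20)}
  {p37, p39} × {21} = {(p37,21), (p39,21)}
  {p38} × {19, 21} = {(p38,19), (p38,21)}
  {p38} × {20, 21} = {(p38,20), (p38,21)}
  {p38, p39} × {20} = {(p38,20), (p39,20)}
  {p38, p39} × {21} = {(p38,21), (p39,21)}
  {p39} × {19, 21} = {(p39,19), (p39,21)}
  {p39} × {20, 21} = {(p39,20), (p39,21)}
  {p37, p38, p39} × {20} = {(p37,20), (p38,20), (p39,20)}
  {p37, p38, p39} × {21} = {(p37,21), (p38,21), (p39,21)}
  {p38} × {19, 20, 21} = {(p38,19), (p38,20), (p38,21)}
  {p39} × {19, 20, 21} = {(p39,19), (p39,20), (p39,21)}
  {p37, p39} × {19, 21} = {(p37,19), (p37,21), (p39,19), (p39,21)}
  {p37, p39} × {20, 21} = {(p37,20), (p37,21), (p39,20), (p39,21)}
  {p38, p39} × {19, 21} = {(p38,19), (p38,21), (p39,19), (p39,21)}
  {p38, p39} × {20, 21} = {(p38,20), (p38,21), (p39,20), (p39,21)}
  {p37, p39} × {19, 20, 21} = {(p37,19), (p37,20), (p37,21), (p39,19), (p39,20), (p39,21)}
  {p37, p38, p39} × {19, 21} = {(p37,19), (p37,21), (p38,19), (p38,21), (p39,19), (p39,21)}
  {p37, p38, p39} × {20, 21} = {(p37,20), (p37,21), (p38,20), (p38,21), (p39,20), (p39,21)}
  {p38, p39} × {19, 20, 21} = {(p38,19), (p38,20), (p38,21), (p39,19), (p39,20), (p39,21)}
  {p37, p38, p39} × {19, 20, 21} = {(p37,19), (p37,20), (p37,21), (p38,19), (p38,20), (p38,21), (p39,19), (p39,20), (p39,21)}
These 26 distinct sets form the basis B.
Close under arbitrary unions to get τ_{X×Y}; counting gives |τ_{X×Y}| = 108.


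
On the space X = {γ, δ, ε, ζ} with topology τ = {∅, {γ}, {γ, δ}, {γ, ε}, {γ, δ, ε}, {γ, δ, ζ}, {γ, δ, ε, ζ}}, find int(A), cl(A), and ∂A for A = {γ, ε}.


int(A) = {γ, ε}, cl(A) = {γ, δ, ε, ζ}, ∂A = {δ, ζ}.

Closed sets in (X, τ) are complements of opens:
  closed(X, τ) = {∅, {ε}, {ζ}, {δ, ζ}, {ε, ζ}, {δ, ε, ζ}, {γ, δ, ε, ζ}}.
int(A) = ⋃ {U ∈ τ : U ⊆ A}. Opens contained in A: ∅, {γ}, {γ, ε}.
Taking the union of these: int(A) = {γ, ε}.
cl(A) = ⋂ {C closed : A ⊆ C}. Closed sets containing A: {γ, δ, ε, ζ}.
Intersecting these: cl(A) = {γ, δ, ε, ζ}.
∂A = cl(A) ∖ int(A) = {γ, δ, ε, ζ} ∖ {γ, ε} = {δ, ζ}.


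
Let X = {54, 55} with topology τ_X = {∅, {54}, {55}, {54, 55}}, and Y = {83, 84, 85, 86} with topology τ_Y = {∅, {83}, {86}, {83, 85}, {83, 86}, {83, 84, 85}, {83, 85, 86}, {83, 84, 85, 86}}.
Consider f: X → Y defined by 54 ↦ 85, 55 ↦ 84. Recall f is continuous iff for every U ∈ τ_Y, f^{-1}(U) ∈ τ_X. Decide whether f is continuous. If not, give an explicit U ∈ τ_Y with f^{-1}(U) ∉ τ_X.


f IS continuous.

Compute f^{-1}(U) for each U ∈ τ_Y:
  U = ∅: f^{-1}(U) = ∅ ∈ τ_X ✓.
  U = {83}: f^{-1}(U) = ∅ ∈ τ_X ✓.
  U = {86}: f^{-1}(U) = ∅ ∈ τ_X ✓.
  U = {83, 85}: f^{-1}(U) = {54} ∈ τ_X ✓.
  U = {83, 86}: f^{-1}(U) = ∅ ∈ τ_X ✓.
  U = {83, 84, 85}: f^{-1}(U) = {54, 55} ∈ τ_X ✓.
  U = {83, 85, 86}: f^{-1}(U) = {54} ∈ τ_X ✓.
  U = {83, 84, 85, 86}: f^{-1}(U) = {54, 55} ∈ τ_X ✓.
Every preimage lies in τ_X, so f IS continuous.


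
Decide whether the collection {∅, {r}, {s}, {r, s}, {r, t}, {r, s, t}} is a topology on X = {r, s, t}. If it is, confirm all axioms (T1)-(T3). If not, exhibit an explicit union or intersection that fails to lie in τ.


τ IS a topology on X.

Axiom (T1): ∅ ∈ τ? Yes; X ∈ τ? Yes.
Axiom (T2/T3): check pairwise unions and intersections of members of τ.
All pairwise intersections and unions checked — each lies in τ. Therefore τ satisfies (T1), (T2), (T3): it IS a topology on X.


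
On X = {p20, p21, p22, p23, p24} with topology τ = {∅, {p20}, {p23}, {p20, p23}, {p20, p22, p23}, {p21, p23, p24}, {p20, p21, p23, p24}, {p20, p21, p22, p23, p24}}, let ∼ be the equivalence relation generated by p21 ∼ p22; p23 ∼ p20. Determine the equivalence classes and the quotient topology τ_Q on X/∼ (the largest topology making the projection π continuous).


X/∼ = {[p20=p23], [p21=p22], [p24]}; |τ_Q| = 3.

Equivalence classes: [p20=p23], [p21=p22], [p24].
Quotient map π: X → X/∼ sends p20 ↦ [p20=p23], p21 ↦ [p21=p22], p22 ↦ [p21=p22], p23 ↦ [p20=p23], p24 ↦ [p24].
For each subset V ⊆ X/∼, compute π^{-1}(V) ⊆ X and check whether π^{-1}(V) ∈ τ. V is open in τ_Q iff π^{-1}(V) ∈ τ.
  V = {}: π^{-1}(V) = ∅ ∈ τ ✓.
  V = {[p20=p23]}: π^{-1}(V) = {p20, p23} ∈ τ ✓.
  V = {[p21=p22]}: π^{-1}(V) = {p21, p22} ∉ τ ✗.
  V = {[p20=p23], [p21=p22]}: π^{-1}(V) = {p20, p21, p22, p23} ∉ τ ✗.
  V = {[p24]}: π^{-1}(V) = {p24} ∉ τ ✗.
  V = {[p20=p23], [p24]}: π^{-1}(V) = {p20, p23, p24} ∉ τ ✗.
  V = {[p21=p22], [p24]}: π^{-1}(V) = {p21, p22, p24} ∉ τ ✗.
  V = {[p20=p23], [p21=p22], [p24]}: π^{-1}(V) = {p20, p21, p22, p23, p24} ∈ τ ✓.
Open sets in the quotient: τ_Q = {{}, {[p20=p23]}, {[p20=p23], [p21=p22], [p24]}} (3 elements).


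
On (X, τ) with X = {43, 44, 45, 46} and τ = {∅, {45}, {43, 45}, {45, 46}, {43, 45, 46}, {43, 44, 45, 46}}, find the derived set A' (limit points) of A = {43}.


A' = {44}

For each x ∈ X, list the open sets U ∈ τ with x ∈ U, then check whether U ∩ (A ∖ {x}) ≠ ∅ for every such U.
  x = 43: open {43, 45} ∋ x has {43, 45} ∩ (A ∖ {43}) = ∅, so x is NOT a limit point.
  x = 44: opens ∋ x are {43, 44, 45, 46}; each meets A ∖ {44}, so x IS a limit point.
  x = 45: open {45} ∋ x has {45} ∩ (A ∖ {45}) = ∅, so x is NOT a limit point.
  x = 46: open {45, 46} ∋ x has {45, 46} ∩ (A ∖ {46}) = ∅, so x is NOT a limit point.
Collecting: A' = {44}.


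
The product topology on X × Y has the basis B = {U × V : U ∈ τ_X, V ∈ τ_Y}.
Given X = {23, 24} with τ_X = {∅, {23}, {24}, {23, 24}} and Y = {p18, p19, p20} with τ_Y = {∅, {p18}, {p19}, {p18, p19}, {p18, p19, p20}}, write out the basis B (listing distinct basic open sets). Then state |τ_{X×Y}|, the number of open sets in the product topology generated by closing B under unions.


Basis B = {∅ × ∅, {23} × {p18}, {23} × {p19}, {24} × {p18}, {24} × {p19}, {23} × {p18, p19}, {23, 24} × {p18}, {23, 24} × {p19}, {24} × {p18, p19}, {23} × {p18, p19, p20}, {24} × {p18, p19, p20}, {23, 24} × {p18, p19}, {23, 24} × {p18, p19, p20}}; |τ_{X×Y}| = 25.

Enumerate products U × V with U ∈ τ_X, V ∈ τ_Y (deduplicated):
  ∅ × ∅ = {} (∅)
  {23} × {p18} = {(23,p18)}
  {23} × {p19} = {(23,p19)}
  {24} × {p18} = {(24,p18)}
  {24} × {p19} = {(24,p19)}
  {23} × {p18, p19} = {(23,p18), (23,p19)}
  {23, 24} × {p18} = {(23,p18), (24,p18)}
  {23, 24} × {p19} = {(23,p19), (24,p19)}
  {24} × {p18, p19} = {(24,p18), (24,p19)}
  {23} × {p18, p19, p20} = {(23,p18), (23,p19), (23,p20)}
  {24} × {p18, p19, p20} = {(24,p18), (24,p19), (24,p20)}
  {23, 24} × {p18, p19} = {(23,p18), (23,p19), (24,p18), (24,p19)}
  {23, 24} × {p18, p19, p20} = {(23,p18), (23,p19), (23,p20), (24,p18), (24,p19), (24,p20)}
These 13 distinct sets form the basis B.
Close under arbitrary unions to get τ_{X×Y}; counting gives |τ_{X×Y}| = 25.


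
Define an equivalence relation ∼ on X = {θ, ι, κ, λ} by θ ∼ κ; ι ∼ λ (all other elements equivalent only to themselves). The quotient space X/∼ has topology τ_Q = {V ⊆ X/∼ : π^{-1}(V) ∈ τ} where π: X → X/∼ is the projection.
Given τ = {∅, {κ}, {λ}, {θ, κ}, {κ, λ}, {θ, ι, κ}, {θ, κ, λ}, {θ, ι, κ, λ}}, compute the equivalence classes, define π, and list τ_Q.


X/∼ = {[θ=κ], [ι=λ]}; |τ_Q| = 3.

Equivalence classes: [θ=κ], [ι=λ].
Quotient map π: X → X/∼ sends θ ↦ [θ=κ], ι ↦ [ι=λ], κ ↦ [θ=κ], λ ↦ [ι=λ].
For each subset V ⊆ X/∼, compute π^{-1}(V) ⊆ X and check whether π^{-1}(V) ∈ τ. V is open in τ_Q iff π^{-1}(V) ∈ τ.
  V = {}: π^{-1}(V) = ∅ ∈ τ ✓.
  V = {[θ=κ]}: π^{-1}(V) = {θ, κ} ∈ τ ✓.
  V = {[ι=λ]}: π^{-1}(V) = {ι, λ} ∉ τ ✗.
  V = {[θ=κ], [ι=λ]}: π^{-1}(V) = {θ, ι, κ, λ} ∈ τ ✓.
Open sets in the quotient: τ_Q = {{}, {[θ=κ]}, {[θ=κ], [ι=λ]}} (3 elements).


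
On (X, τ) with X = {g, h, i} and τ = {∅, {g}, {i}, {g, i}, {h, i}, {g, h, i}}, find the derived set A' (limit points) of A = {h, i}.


A' = {h}

For each x ∈ X, list the open sets U ∈ τ with x ∈ U, then check whether U ∩ (A ∖ {x}) ≠ ∅ for every such U.
  x = g: open {g} ∋ x has {g} ∩ (A ∖ {g}) = ∅, so x is NOT a limit point.
  x = h: opens ∋ x are {h, i}, {g, h, i}; each meets A ∖ {h}, so x IS a limit point.
  x = i: open {i} ∋ x has {i} ∩ (A ∖ {i}) = ∅, so x is NOT a limit point.
Collecting: A' = {h}.


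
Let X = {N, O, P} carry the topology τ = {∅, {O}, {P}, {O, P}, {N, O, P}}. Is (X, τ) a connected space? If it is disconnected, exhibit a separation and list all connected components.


(X, τ) is connected.

Find clopen sets (U ∈ τ with X ∖ U ∈ τ):
  U = ∅, X ∖ U = {N, O, P} — both open, so U is clopen.
  U = {N, O, P}, X ∖ U = ∅ — both open, so U is clopen.
Only trivial clopens (∅ and X) exist, so (X, τ) is connected.
Compute connected components by grouping points that agree on all clopens:
  component: {N, O, P}


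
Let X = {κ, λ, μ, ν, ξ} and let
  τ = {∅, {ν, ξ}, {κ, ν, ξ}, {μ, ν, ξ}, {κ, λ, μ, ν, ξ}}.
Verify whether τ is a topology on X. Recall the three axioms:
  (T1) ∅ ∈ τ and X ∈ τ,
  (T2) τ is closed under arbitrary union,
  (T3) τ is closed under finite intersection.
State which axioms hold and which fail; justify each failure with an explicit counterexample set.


τ is NOT a topology on X.

Axiom (T1): ∅ ∈ τ? Yes; X ∈ τ? Yes.
Axiom (T2/T3): check pairwise unions and intersections of members of τ.
Counterexample for (T2): {κ, ν, ξ} ∪ {μ, ν, ξ} = {κ, μ, ν, ξ} ∉ τ. Therefore τ is NOT a topology.


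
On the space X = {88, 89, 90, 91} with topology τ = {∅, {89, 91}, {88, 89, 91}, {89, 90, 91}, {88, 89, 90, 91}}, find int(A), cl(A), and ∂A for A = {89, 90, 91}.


int(A) = {89, 90, 91}, cl(A) = {88, 89, 90, 91}, ∂A = {88}.

Closed sets in (X, τ) are complements of opens:
  closed(X, τ) = {∅, {88}, {90}, {88, 90}, {88, 89, 90, 91}}.
int(A) = ⋃ {U ∈ τ : U ⊆ A}. Opens contained in A: ∅, {89, 91}, {89, 90, 91}.
Taking the union of these: int(A) = {89, 90, 91}.
cl(A) = ⋂ {C closed : A ⊆ C}. Closed sets containing A: {88, 89, 90, 91}.
Intersecting these: cl(A) = {88, 89, 90, 91}.
∂A = cl(A) ∖ int(A) = {88, 89, 90, 91} ∖ {89, 90, 91} = {88}.


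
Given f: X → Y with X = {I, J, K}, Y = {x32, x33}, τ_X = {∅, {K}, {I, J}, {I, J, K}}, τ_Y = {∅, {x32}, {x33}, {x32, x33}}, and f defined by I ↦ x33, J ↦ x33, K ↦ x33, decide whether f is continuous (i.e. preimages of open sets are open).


f IS continuous.

Compute f^{-1}(U) for each U ∈ τ_Y:
  U = ∅: f^{-1}(U) = ∅ ∈ τ_X ✓.
  U = {x32}: f^{-1}(U) = ∅ ∈ τ_X ✓.
  U = {x33}: f^{-1}(U) = {I, J, K} ∈ τ_X ✓.
  U = {x32, x33}: f^{-1}(U) = {I, J, K} ∈ τ_X ✓.
Every preimage lies in τ_X, so f IS continuous.


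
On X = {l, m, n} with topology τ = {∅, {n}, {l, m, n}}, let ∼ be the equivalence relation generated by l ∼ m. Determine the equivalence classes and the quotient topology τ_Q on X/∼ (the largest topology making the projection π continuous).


X/∼ = {[l=m], [n]}; |τ_Q| = 3.

Equivalence classes: [l=m], [n].
Quotient map π: X → X/∼ sends l ↦ [l=m], m ↦ [l=m], n ↦ [n].
For each subset V ⊆ X/∼, compute π^{-1}(V) ⊆ X and check whether π^{-1}(V) ∈ τ. V is open in τ_Q iff π^{-1}(V) ∈ τ.
  V = {}: π^{-1}(V) = ∅ ∈ τ ✓.
  V = {[l=m]}: π^{-1}(V) = {l, m} ∉ τ ✗.
  V = {[n]}: π^{-1}(V) = {n} ∈ τ ✓.
  V = {[l=m], [n]}: π^{-1}(V) = {l, m, n} ∈ τ ✓.
Open sets in the quotient: τ_Q = {{}, {[n]}, {[l=m], [n]}} (3 elements).


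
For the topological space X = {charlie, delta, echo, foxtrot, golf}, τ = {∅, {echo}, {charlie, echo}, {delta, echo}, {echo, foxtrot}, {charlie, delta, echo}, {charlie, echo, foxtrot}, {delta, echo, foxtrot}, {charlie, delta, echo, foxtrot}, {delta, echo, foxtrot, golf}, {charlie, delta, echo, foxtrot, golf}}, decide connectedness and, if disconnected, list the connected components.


(X, τ) is connected.

Find clopen sets (U ∈ τ with X ∖ U ∈ τ):
  U = ∅, X ∖ U = {charlie, delta, echo, foxtrot, golf} — both open, so U is clopen.
  U = {charlie, delta, echo, foxtrot, golf}, X ∖ U = ∅ — both open, so U is clopen.
Only trivial clopens (∅ and X) exist, so (X, τ) is connected.
Compute connected components by grouping points that agree on all clopens:
  component: {charlie, delta, echo, foxtrot, golf}


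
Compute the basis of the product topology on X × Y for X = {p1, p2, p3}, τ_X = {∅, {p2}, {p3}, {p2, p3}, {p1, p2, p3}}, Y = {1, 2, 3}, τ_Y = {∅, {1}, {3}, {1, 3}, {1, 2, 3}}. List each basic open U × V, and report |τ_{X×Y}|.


Basis B = {∅ × ∅, {p2} × {1}, {p2} × {3}, {p3} × {1}, {p3} × {3}, {p2} × {1, 3}, {p2, p3} × {1}, {p2, p3} × {3}, {p3} × {1, 3}, {p1, p2, p3} × {1}, {p1, p2, p3} × {3}, {p2} × {1, 2, 3}, {p3} × {1, 2, 3}, {p2, p3} × {1, 3}, {p1, p2, p3} × {1, 3}, {p2, p3} × {1, 2, 3}, {p1, p2, p3} × {1, 2, 3}}; |τ_{X×Y}| = 48.

Enumerate products U × V with U ∈ τ_X, V ∈ τ_Y (deduplicated):
  ∅ × ∅ = {} (∅)
  {p2} × {1} = {(p2,1)}
  {p2} × {3} = {(p2,3)}
  {p3} × {1} = {(p3,1)}
  {p3} × {3} = {(p3,3)}
  {p2} × {1, 3} = {(p2,1), (p2,3)}
  {p2, p3} × {1} = {(p2,1), (p3,1)}
  {p2, p3} × {3} = {(p2,3), (p3,3)}
  {p3} × {1, 3} = {(p3,1), (p3,3)}
  {p1, p2, p3} × {1} = {(p1,1), (p2,1), (p3,1)}
  {p1, p2, p3} × {3} = {(p1,3), (p2,3), (p3,3)}
  {p2} × {1, 2, 3} = {(p2,1), (p2,2), (p2,3)}
  {p3} × {1, 2, 3} = {(p3,1), (p3,2), (p3,3)}
  {p2, p3} × {1, 3} = {(p2,1), (p2,3), (p3,1), (p3,3)}
  {p1, p2, p3} × {1, 3} = {(p1,1), (p1,3), (p2,1), (p2,3), (p3,1), (p3,3)}
  {p2, p3} × {1, 2, 3} = {(p2,1), (p2,2), (p2,3), (p3,1), (p3,2), (p3,3)}
  {p1, p2, p3} × {1, 2, 3} = {(p1,1), (p1,2), (p1,3), (p2,1), (p2,2), (p2,3), (p3,1), (p3,2), (p3,3)}
These 17 distinct sets form the basis B.
Close under arbitrary unions to get τ_{X×Y}; counting gives |τ_{X×Y}| = 48.


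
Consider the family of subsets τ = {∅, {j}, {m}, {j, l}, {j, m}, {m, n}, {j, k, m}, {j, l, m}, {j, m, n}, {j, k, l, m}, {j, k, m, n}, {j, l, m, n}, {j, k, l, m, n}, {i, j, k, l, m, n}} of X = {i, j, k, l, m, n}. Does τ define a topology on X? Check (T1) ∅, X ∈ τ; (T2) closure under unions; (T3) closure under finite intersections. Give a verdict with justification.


τ IS a topology on X.

Axiom (T1): ∅ ∈ τ? Yes; X ∈ τ? Yes.
Axiom (T2/T3): check pairwise unions and intersections of members of τ.
All pairwise intersections and unions checked — each lies in τ. Therefore τ satisfies (T1), (T2), (T3): it IS a topology on X.


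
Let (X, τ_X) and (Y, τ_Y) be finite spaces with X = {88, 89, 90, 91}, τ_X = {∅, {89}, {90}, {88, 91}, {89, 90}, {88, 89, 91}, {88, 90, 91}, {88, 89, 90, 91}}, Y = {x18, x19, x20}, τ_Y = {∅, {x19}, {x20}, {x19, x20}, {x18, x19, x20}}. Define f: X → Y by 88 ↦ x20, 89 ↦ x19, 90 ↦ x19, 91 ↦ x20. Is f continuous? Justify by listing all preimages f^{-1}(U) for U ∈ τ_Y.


f IS continuous.

Compute f^{-1}(U) for each U ∈ τ_Y:
  U = ∅: f^{-1}(U) = ∅ ∈ τ_X ✓.
  U = {x19}: f^{-1}(U) = {89, 90} ∈ τ_X ✓.
  U = {x20}: f^{-1}(U) = {88, 91} ∈ τ_X ✓.
  U = {x19, x20}: f^{-1}(U) = {88, 89, 90, 91} ∈ τ_X ✓.
  U = {x18, x19, x20}: f^{-1}(U) = {88, 89, 90, 91} ∈ τ_X ✓.
Every preimage lies in τ_X, so f IS continuous.


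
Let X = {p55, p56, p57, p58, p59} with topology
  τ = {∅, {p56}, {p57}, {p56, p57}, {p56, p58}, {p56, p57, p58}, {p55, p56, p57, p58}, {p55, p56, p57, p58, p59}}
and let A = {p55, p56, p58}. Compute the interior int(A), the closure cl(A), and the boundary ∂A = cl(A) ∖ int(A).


int(A) = {p56, p58}, cl(A) = {p55, p56, p58, p59}, ∂A = {p55, p59}.

Closed sets in (X, τ) are complements of opens:
  closed(X, τ) = {∅, {p59}, {p55, p59}, {p55, p57, p59}, {p55, p58, p59}, {p55, p56, p58, p59}, {p55, p57, p58, p59}, {p55, p56, p57, p58, p59}}.
int(A) = ⋃ {U ∈ τ : U ⊆ A}. Opens contained in A: ∅, {p56}, {p56, p58}.
Taking the union of these: int(A) = {p56, p58}.
cl(A) = ⋂ {C closed : A ⊆ C}. Closed sets containing A: {p55, p56, p58, p59}, {p55, p56, p57, p58, p59}.
Intersecting these: cl(A) = {p55, p56, p58, p59}.
∂A = cl(A) ∖ int(A) = {p55, p56, p58, p59} ∖ {p56, p58} = {p55, p59}.


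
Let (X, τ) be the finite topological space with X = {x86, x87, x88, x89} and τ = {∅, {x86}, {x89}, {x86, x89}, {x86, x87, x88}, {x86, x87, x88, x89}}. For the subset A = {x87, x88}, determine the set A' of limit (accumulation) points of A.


A' = {x87, x88}

For each x ∈ X, list the open sets U ∈ τ with x ∈ U, then check whether U ∩ (A ∖ {x}) ≠ ∅ for every such U.
  x = x86: open {x86} ∋ x has {x86} ∩ (A ∖ {x86}) = ∅, so x is NOT a limit point.
  x = x87: opens ∋ x are {x86, x87, x88}, {x86, x87, x88, x89}; each meets A ∖ {x87}, so x IS a limit point.
  x = x88: opens ∋ x are {x86, x87, x88}, {x86, x87, x88, x89}; each meets A ∖ {x88}, so x IS a limit point.
  x = x89: open {x89} ∋ x has {x89} ∩ (A ∖ {x89}) = ∅, so x is NOT a limit point.
Collecting: A' = {x87, x88}.


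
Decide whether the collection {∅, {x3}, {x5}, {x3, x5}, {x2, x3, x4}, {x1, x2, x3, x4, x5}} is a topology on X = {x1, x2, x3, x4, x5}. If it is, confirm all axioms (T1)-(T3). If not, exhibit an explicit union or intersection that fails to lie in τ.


τ is NOT a topology on X.

Axiom (T1): ∅ ∈ τ? Yes; X ∈ τ? Yes.
Axiom (T2/T3): check pairwise unions and intersections of members of τ.
Counterexample for (T2): {x5} ∪ {x2, x3, x4} = {x2, x3, x4, x5} ∉ τ. Therefore τ is NOT a topology.
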